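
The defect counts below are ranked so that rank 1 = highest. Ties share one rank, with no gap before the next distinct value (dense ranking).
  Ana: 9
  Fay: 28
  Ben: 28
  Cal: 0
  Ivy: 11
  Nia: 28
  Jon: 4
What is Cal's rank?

5

Sorted (descending): 28, 28, 28, 11, 9, 4, 0
The 3 values of 28 share dense rank 1.
Remaining distinct values take the next consecutive integers.
Cal has value 0 → rank 5.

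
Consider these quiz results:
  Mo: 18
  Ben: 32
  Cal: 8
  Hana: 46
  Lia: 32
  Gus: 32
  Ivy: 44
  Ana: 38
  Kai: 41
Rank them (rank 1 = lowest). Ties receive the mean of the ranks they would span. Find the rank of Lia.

4

Sorted (ascending): 8, 18, 32, 32, 32, 38, 41, 44, 46
The 3 values of 32 occupy positions 3–5 → average rank 4.
Lia has value 32 → rank 4.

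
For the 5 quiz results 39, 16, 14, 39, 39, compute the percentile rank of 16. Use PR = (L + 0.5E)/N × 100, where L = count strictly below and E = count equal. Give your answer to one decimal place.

30.0

N = 5.
Strictly below 16: 1. Equal to 16: 1.
PR = (1 + 0.5·1)/5 × 100 = 30.0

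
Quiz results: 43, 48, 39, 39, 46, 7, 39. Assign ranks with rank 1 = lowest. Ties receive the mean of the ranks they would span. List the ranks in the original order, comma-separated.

5, 7, 3, 3, 6, 1, 3

Sorted (ascending): 7, 39, 39, 39, 43, 46, 48
The 3 values of 39 occupy positions 2–4 → average rank 3.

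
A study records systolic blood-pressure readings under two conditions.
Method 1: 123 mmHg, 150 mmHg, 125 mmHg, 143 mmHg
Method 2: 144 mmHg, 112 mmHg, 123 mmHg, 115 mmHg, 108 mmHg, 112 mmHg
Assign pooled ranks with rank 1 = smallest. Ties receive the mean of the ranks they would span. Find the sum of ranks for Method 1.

Sorted (ascending): 108, 112, 112, 115, 123, 123, 125, 143, 144, 150
The 2 values of 112 occupy positions 2–3 → average rank (2+3)/2 = 2.5.
The 2 values of 123 occupy positions 5–6 → average rank (5+6)/2 = 5.5.
Method 1 values → pooled ranks: 123→5.5, 150→10, 125→7, 143→8
Rank sum = 5.5 + 10 + 7 + 8 = 30.5

30.5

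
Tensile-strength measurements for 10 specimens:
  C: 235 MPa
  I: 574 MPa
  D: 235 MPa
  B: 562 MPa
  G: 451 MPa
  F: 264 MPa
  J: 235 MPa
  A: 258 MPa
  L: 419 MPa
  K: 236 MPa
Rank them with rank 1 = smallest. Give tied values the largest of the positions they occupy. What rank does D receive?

3

Sorted (ascending): 235, 235, 235, 236, 258, 264, 419, 451, 562, 574
The 3 values of 235 occupy positions 1–3 → each gets rank 3.
D has value 235 MPa → rank 3.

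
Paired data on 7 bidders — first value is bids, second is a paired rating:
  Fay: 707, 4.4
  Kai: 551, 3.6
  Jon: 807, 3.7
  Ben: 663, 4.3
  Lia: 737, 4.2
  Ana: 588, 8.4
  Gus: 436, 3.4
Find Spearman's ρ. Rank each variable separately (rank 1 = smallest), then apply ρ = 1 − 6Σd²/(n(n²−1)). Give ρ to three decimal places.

Ranks of variable 1: 5, 2, 7, 4, 6, 3, 1
Ranks of variable 2: 6, 2, 3, 5, 4, 7, 1
d = r₁ − r₂: -1, 0, 4, -1, 2, -4, 0
d²: 1, 0, 16, 1, 4, 16, 0; Σd² = 38
ρ = 1 − 6·38/(7·48) = 1 − 228/336 = 0.321

0.321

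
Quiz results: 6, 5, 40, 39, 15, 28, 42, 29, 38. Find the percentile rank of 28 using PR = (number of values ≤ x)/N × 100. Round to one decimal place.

44.4

N = 9.
Strictly below 28: 3. Equal to 28: 1.
PR = 4/9 × 100 = 44.4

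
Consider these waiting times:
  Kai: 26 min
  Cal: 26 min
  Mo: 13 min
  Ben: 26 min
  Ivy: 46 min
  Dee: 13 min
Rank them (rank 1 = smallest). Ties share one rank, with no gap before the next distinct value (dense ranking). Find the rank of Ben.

Sorted (ascending): 13, 13, 26, 26, 26, 46
The 2 values of 13 share dense rank 1.
The 3 values of 26 share dense rank 2.
Remaining distinct values take the next consecutive integers.
Ben has value 26 min → rank 2.

2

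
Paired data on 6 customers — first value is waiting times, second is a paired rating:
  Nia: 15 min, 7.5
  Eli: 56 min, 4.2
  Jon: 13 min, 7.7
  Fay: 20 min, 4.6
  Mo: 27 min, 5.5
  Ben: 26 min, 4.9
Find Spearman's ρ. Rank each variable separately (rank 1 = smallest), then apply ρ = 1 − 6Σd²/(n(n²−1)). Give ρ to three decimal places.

-0.771

Ranks of variable 1: 2, 6, 1, 3, 5, 4
Ranks of variable 2: 5, 1, 6, 2, 4, 3
d = r₁ − r₂: -3, 5, -5, 1, 1, 1
d²: 9, 25, 25, 1, 1, 1; Σd² = 62
ρ = 1 − 6·62/(6·35) = 1 − 372/210 = -0.771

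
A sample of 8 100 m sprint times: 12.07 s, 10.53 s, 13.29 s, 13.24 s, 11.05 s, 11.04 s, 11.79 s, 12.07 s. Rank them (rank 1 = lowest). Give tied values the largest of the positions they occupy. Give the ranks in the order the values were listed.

6, 1, 8, 7, 3, 2, 4, 6

Sorted (ascending): 10.53, 11.04, 11.05, 11.79, 12.07, 12.07, 13.24, 13.29
The 2 values of 12.07 occupy positions 5–6 → each gets rank 6.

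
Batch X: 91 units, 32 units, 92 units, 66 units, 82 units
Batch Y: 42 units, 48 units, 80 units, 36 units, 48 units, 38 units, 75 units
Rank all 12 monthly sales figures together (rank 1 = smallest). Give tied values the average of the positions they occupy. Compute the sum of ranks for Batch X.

Sorted (ascending): 32, 36, 38, 42, 48, 48, 66, 75, 80, 82, 91, 92
The 2 values of 48 occupy positions 5–6 → average rank (5+6)/2 = 5.5.
Batch X values → pooled ranks: 91→11, 32→1, 92→12, 66→7, 82→10
Rank sum = 11 + 1 + 12 + 7 + 10 = 41

41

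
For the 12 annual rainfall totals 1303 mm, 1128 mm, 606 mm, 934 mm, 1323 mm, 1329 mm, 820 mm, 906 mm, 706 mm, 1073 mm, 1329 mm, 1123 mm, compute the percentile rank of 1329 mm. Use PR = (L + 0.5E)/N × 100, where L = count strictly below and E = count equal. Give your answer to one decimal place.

91.7

N = 12.
Strictly below 1329: 10. Equal to 1329: 2.
PR = (10 + 0.5·2)/12 × 100 = 91.7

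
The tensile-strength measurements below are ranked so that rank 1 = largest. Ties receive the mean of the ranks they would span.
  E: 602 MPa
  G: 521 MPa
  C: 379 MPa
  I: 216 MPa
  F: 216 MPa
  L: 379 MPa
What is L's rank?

Sorted (descending): 602, 521, 379, 379, 216, 216
The 2 values of 379 occupy positions 3–4 → average rank (3+4)/2 = 3.5.
The 2 values of 216 occupy positions 5–6 → average rank (5+6)/2 = 5.5.
L has value 379 MPa → rank 3.5.

3.5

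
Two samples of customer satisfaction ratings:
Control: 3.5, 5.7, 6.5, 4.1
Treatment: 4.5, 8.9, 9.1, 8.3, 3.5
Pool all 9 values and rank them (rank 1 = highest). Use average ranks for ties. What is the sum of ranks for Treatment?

Sorted (descending): 9.1, 8.9, 8.3, 6.5, 5.7, 4.5, 4.1, 3.5, 3.5
The 2 values of 3.5 occupy positions 8–9 → average rank (8+9)/2 = 8.5.
Treatment values → pooled ranks: 4.5→6, 8.9→2, 9.1→1, 8.3→3, 3.5→8.5
Rank sum = 6 + 2 + 1 + 3 + 8.5 = 20.5

20.5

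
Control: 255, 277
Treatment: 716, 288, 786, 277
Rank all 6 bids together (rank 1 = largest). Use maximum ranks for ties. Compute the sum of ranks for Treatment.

11

Sorted (descending): 786, 716, 288, 277, 277, 255
The 2 values of 277 occupy positions 4–5 → each gets rank 5.
Treatment values → pooled ranks: 716→2, 288→3, 786→1, 277→5
Rank sum = 2 + 3 + 1 + 5 = 11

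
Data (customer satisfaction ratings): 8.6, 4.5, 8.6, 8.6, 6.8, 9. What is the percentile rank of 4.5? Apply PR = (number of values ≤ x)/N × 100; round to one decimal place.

N = 6.
Strictly below 4.5: 0. Equal to 4.5: 1.
PR = 1/6 × 100 = 16.7

16.7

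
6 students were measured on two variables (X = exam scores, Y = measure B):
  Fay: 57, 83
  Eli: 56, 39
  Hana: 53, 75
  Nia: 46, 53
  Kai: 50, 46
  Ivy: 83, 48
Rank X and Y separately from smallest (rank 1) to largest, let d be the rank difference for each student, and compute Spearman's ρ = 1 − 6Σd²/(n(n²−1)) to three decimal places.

0.086

Ranks of variable 1: 5, 4, 3, 1, 2, 6
Ranks of variable 2: 6, 1, 5, 4, 2, 3
d = r₁ − r₂: -1, 3, -2, -3, 0, 3
d²: 1, 9, 4, 9, 0, 9; Σd² = 32
ρ = 1 − 6·32/(6·35) = 1 − 192/210 = 0.086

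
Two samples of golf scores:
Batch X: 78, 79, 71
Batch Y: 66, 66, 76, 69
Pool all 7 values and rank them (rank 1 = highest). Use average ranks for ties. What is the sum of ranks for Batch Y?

Sorted (descending): 79, 78, 76, 71, 69, 66, 66
The 2 values of 66 occupy positions 6–7 → average rank (6+7)/2 = 6.5.
Batch Y values → pooled ranks: 66→6.5, 66→6.5, 76→3, 69→5
Rank sum = 6.5 + 6.5 + 3 + 5 = 21

21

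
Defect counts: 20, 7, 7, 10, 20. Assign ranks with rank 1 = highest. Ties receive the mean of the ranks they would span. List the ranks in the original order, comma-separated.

1.5, 4.5, 4.5, 3, 1.5

Sorted (descending): 20, 20, 10, 7, 7
The 2 values of 20 occupy positions 1–2 → average rank (1+2)/2 = 1.5.
The 2 values of 7 occupy positions 4–5 → average rank (4+5)/2 = 4.5.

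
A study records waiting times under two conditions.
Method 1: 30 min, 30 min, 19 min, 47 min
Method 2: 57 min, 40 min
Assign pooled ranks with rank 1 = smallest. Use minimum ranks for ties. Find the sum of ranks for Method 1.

Sorted (ascending): 19, 30, 30, 40, 47, 57
The 2 values of 30 occupy positions 2–3 → each gets rank 2.
Method 1 values → pooled ranks: 30→2, 30→2, 19→1, 47→5
Rank sum = 2 + 2 + 1 + 5 = 10

10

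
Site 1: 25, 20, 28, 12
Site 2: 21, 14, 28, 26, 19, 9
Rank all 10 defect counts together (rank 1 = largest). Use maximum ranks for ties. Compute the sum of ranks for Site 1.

21

Sorted (descending): 28, 28, 26, 25, 21, 20, 19, 14, 12, 9
The 2 values of 28 occupy positions 1–2 → each gets rank 2.
Site 1 values → pooled ranks: 25→4, 20→6, 28→2, 12→9
Rank sum = 4 + 6 + 2 + 9 = 21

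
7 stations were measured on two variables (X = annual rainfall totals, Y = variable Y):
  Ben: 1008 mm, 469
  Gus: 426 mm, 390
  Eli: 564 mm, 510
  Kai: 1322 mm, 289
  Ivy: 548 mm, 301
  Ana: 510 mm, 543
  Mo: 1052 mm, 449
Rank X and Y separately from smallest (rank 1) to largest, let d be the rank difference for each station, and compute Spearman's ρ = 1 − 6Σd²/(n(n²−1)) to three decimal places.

Ranks of variable 1: 5, 1, 4, 7, 3, 2, 6
Ranks of variable 2: 5, 3, 6, 1, 2, 7, 4
d = r₁ − r₂: 0, -2, -2, 6, 1, -5, 2
d²: 0, 4, 4, 36, 1, 25, 4; Σd² = 74
ρ = 1 − 6·74/(7·48) = 1 − 444/336 = -0.321

-0.321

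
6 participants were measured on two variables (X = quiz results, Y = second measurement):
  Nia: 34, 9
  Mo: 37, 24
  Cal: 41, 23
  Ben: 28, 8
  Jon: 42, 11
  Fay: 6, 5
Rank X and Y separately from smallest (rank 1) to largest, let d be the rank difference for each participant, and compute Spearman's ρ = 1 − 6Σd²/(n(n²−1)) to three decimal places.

0.771

Ranks of variable 1: 3, 4, 5, 2, 6, 1
Ranks of variable 2: 3, 6, 5, 2, 4, 1
d = r₁ − r₂: 0, -2, 0, 0, 2, 0
d²: 0, 4, 0, 0, 4, 0; Σd² = 8
ρ = 1 − 6·8/(6·35) = 1 − 48/210 = 0.771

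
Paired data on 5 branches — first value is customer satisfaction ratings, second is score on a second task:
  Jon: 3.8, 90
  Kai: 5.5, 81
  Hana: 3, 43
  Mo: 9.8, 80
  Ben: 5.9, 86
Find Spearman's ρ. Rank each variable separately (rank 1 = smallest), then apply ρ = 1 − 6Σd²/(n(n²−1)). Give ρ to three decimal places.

Ranks of variable 1: 2, 3, 1, 5, 4
Ranks of variable 2: 5, 3, 1, 2, 4
d = r₁ − r₂: -3, 0, 0, 3, 0
d²: 9, 0, 0, 9, 0; Σd² = 18
ρ = 1 − 6·18/(5·24) = 1 − 108/120 = 0.100

0.100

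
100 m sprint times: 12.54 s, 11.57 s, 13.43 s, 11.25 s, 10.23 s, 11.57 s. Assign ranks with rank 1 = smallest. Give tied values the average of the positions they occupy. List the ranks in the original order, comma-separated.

5, 3.5, 6, 2, 1, 3.5

Sorted (ascending): 10.23, 11.25, 11.57, 11.57, 12.54, 13.43
The 2 values of 11.57 occupy positions 3–4 → average rank (3+4)/2 = 3.5.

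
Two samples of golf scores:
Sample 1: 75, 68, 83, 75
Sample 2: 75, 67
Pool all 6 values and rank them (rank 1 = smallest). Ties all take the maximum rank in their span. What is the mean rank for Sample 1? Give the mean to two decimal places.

Sorted (ascending): 67, 68, 75, 75, 75, 83
The 3 values of 75 occupy positions 3–5 → each gets rank 5.
Sample 1 values → pooled ranks: 75→5, 68→2, 83→6, 75→5
Mean rank = (5 + 2 + 6 + 5) / 4 = 4.50

4.50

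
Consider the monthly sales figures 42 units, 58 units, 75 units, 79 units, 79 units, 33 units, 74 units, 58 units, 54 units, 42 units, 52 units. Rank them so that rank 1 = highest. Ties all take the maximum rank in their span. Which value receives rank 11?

33

Sorted (descending): 79, 79, 75, 74, 58, 58, 54, 52, 42, 42, 33
The 2 values of 79 occupy positions 1–2 → each gets rank 2.
The 2 values of 58 occupy positions 5–6 → each gets rank 6.
The 2 values of 42 occupy positions 9–10 → each gets rank 10.
Rank 11 → value 33.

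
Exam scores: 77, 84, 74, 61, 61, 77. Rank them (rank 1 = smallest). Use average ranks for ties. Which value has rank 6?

Sorted (ascending): 61, 61, 74, 77, 77, 84
The 2 values of 61 occupy positions 1–2 → average rank (1+2)/2 = 1.5.
The 2 values of 77 occupy positions 4–5 → average rank (4+5)/2 = 4.5.
Rank 6 → value 84.

84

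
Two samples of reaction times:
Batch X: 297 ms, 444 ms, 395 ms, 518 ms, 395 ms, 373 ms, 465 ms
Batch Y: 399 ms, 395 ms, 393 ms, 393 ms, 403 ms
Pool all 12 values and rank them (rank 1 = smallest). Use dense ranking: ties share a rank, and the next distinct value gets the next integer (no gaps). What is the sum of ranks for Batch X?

Sorted (ascending): 297, 373, 393, 393, 395, 395, 395, 399, 403, 444, 465, 518
The 2 values of 393 share dense rank 3.
The 3 values of 395 share dense rank 4.
Remaining distinct values take the next consecutive integers.
Batch X values → pooled ranks: 297→1, 444→7, 395→4, 518→9, 395→4, 373→2, 465→8
Rank sum = 1 + 7 + 4 + 9 + 4 + 2 + 8 = 35

35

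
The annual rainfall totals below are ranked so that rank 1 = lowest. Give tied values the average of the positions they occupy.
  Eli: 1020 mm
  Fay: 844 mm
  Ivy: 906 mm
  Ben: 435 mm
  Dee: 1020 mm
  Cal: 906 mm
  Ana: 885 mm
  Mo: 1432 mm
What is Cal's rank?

Sorted (ascending): 435, 844, 885, 906, 906, 1020, 1020, 1432
The 2 values of 906 occupy positions 4–5 → average rank (4+5)/2 = 4.5.
The 2 values of 1020 occupy positions 6–7 → average rank (6+7)/2 = 6.5.
Cal has value 906 mm → rank 4.5.

4.5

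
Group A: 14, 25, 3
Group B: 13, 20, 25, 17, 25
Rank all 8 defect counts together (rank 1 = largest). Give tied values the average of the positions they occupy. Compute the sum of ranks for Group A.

16

Sorted (descending): 25, 25, 25, 20, 17, 14, 13, 3
The 3 values of 25 occupy positions 1–3 → average rank 2.
Group A values → pooled ranks: 14→6, 25→2, 3→8
Rank sum = 6 + 2 + 8 = 16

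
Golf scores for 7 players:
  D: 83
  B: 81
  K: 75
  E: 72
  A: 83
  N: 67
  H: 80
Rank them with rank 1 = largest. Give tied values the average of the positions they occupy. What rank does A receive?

Sorted (descending): 83, 83, 81, 80, 75, 72, 67
The 2 values of 83 occupy positions 1–2 → average rank (1+2)/2 = 1.5.
A has value 83 → rank 1.5.

1.5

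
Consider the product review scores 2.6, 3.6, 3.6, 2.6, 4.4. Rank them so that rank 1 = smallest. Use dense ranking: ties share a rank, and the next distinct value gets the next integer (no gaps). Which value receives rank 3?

Sorted (ascending): 2.6, 2.6, 3.6, 3.6, 4.4
The 2 values of 2.6 share dense rank 1.
The 2 values of 3.6 share dense rank 2.
Remaining distinct values take the next consecutive integers.
Rank 3 → value 4.4.

4.4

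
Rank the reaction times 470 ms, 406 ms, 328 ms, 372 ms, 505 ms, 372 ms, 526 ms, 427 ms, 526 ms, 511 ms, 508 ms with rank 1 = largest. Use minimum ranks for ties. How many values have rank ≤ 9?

Sorted (descending): 526, 526, 511, 508, 505, 470, 427, 406, 372, 372, 328
The 2 values of 526 occupy positions 1–2 → each gets rank 1.
The 2 values of 372 occupy positions 9–10 → each gets rank 9.
Ranks ≤ 9: {1, 1, 3, 4, 5, 6, 7, 8, 9, 9} → 10 values.

10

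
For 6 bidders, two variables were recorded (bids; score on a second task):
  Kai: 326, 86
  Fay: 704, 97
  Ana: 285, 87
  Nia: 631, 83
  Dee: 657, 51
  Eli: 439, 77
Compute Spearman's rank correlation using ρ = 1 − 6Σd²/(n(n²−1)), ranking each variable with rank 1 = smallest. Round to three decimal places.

-0.086

Ranks of variable 1: 2, 6, 1, 4, 5, 3
Ranks of variable 2: 4, 6, 5, 3, 1, 2
d = r₁ − r₂: -2, 0, -4, 1, 4, 1
d²: 4, 0, 16, 1, 16, 1; Σd² = 38
ρ = 1 − 6·38/(6·35) = 1 − 228/210 = -0.086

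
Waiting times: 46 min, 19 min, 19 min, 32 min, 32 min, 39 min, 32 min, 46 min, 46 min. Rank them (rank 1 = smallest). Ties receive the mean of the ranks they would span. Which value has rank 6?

39

Sorted (ascending): 19, 19, 32, 32, 32, 39, 46, 46, 46
The 2 values of 19 occupy positions 1–2 → average rank (1+2)/2 = 1.5.
The 3 values of 32 occupy positions 3–5 → average rank 4.
The 3 values of 46 occupy positions 7–9 → average rank 8.
Rank 6 → value 39.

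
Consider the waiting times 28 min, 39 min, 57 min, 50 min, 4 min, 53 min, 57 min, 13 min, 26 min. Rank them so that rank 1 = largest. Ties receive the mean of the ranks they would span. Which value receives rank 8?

13

Sorted (descending): 57, 57, 53, 50, 39, 28, 26, 13, 4
The 2 values of 57 occupy positions 1–2 → average rank (1+2)/2 = 1.5.
Rank 8 → value 13.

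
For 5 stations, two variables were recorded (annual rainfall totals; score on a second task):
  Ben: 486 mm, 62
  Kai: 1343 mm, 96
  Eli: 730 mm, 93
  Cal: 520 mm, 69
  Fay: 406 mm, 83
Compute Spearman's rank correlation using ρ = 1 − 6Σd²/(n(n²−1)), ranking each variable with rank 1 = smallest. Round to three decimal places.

0.700

Ranks of variable 1: 2, 5, 4, 3, 1
Ranks of variable 2: 1, 5, 4, 2, 3
d = r₁ − r₂: 1, 0, 0, 1, -2
d²: 1, 0, 0, 1, 4; Σd² = 6
ρ = 1 − 6·6/(5·24) = 1 − 36/120 = 0.700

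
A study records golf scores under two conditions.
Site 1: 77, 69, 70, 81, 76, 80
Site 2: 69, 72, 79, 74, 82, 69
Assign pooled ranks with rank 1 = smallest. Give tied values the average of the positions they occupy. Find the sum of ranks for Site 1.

Sorted (ascending): 69, 69, 69, 70, 72, 74, 76, 77, 79, 80, 81, 82
The 3 values of 69 occupy positions 1–3 → average rank 2.
Site 1 values → pooled ranks: 77→8, 69→2, 70→4, 81→11, 76→7, 80→10
Rank sum = 8 + 2 + 4 + 11 + 7 + 10 = 42

42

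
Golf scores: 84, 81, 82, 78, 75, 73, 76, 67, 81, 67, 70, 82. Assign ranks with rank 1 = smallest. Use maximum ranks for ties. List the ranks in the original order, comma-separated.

12, 9, 11, 7, 5, 4, 6, 2, 9, 2, 3, 11

Sorted (ascending): 67, 67, 70, 73, 75, 76, 78, 81, 81, 82, 82, 84
The 2 values of 67 occupy positions 1–2 → each gets rank 2.
The 2 values of 81 occupy positions 8–9 → each gets rank 9.
The 2 values of 82 occupy positions 10–11 → each gets rank 11.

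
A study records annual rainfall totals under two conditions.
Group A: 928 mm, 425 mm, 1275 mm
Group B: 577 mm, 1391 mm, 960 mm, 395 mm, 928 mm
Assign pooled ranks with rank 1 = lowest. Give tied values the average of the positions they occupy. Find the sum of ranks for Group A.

13.5

Sorted (ascending): 395, 425, 577, 928, 928, 960, 1275, 1391
The 2 values of 928 occupy positions 4–5 → average rank (4+5)/2 = 4.5.
Group A values → pooled ranks: 928→4.5, 425→2, 1275→7
Rank sum = 4.5 + 2 + 7 = 13.5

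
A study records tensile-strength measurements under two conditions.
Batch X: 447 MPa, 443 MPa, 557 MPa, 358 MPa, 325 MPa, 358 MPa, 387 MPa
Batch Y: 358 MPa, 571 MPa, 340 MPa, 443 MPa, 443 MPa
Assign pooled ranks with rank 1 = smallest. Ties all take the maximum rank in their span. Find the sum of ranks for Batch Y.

37

Sorted (ascending): 325, 340, 358, 358, 358, 387, 443, 443, 443, 447, 557, 571
The 3 values of 358 occupy positions 3–5 → each gets rank 5.
The 3 values of 443 occupy positions 7–9 → each gets rank 9.
Batch Y values → pooled ranks: 358→5, 571→12, 340→2, 443→9, 443→9
Rank sum = 5 + 12 + 2 + 9 + 9 = 37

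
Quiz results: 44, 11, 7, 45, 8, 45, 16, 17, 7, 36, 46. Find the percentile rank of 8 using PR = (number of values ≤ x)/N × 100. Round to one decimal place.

N = 11.
Strictly below 8: 2. Equal to 8: 1.
PR = 3/11 × 100 = 27.3

27.3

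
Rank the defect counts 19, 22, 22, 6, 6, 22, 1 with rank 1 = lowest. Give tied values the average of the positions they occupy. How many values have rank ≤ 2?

Sorted (ascending): 1, 6, 6, 19, 22, 22, 22
The 2 values of 6 occupy positions 2–3 → average rank (2+3)/2 = 2.5.
The 3 values of 22 occupy positions 5–7 → average rank 6.
Ranks ≤ 2: {1} → 1 value.

1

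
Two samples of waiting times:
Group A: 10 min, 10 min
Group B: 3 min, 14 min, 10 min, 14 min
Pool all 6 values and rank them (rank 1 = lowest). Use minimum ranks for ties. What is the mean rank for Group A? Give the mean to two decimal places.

2.00

Sorted (ascending): 3, 10, 10, 10, 14, 14
The 3 values of 10 occupy positions 2–4 → each gets rank 2.
The 2 values of 14 occupy positions 5–6 → each gets rank 5.
Group A values → pooled ranks: 10→2, 10→2
Mean rank = (2 + 2) / 2 = 2.00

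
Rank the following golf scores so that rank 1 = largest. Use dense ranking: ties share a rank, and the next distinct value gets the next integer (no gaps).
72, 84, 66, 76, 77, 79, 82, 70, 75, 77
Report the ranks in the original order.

7, 1, 9, 5, 4, 3, 2, 8, 6, 4

Sorted (descending): 84, 82, 79, 77, 77, 76, 75, 72, 70, 66
The 2 values of 77 share dense rank 4.
Remaining distinct values take the next consecutive integers.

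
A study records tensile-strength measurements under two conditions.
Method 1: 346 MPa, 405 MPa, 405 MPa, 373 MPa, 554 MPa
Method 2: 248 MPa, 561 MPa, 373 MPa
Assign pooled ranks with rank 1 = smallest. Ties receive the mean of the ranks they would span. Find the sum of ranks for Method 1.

Sorted (ascending): 248, 346, 373, 373, 405, 405, 554, 561
The 2 values of 373 occupy positions 3–4 → average rank (3+4)/2 = 3.5.
The 2 values of 405 occupy positions 5–6 → average rank (5+6)/2 = 5.5.
Method 1 values → pooled ranks: 346→2, 405→5.5, 405→5.5, 373→3.5, 554→7
Rank sum = 2 + 5.5 + 5.5 + 3.5 + 7 = 23.5

23.5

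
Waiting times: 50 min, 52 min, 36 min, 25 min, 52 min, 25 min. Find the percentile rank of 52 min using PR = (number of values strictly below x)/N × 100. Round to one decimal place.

66.7

N = 6.
Strictly below 52: 4. Equal to 52: 2.
PR = 4/6 × 100 = 66.7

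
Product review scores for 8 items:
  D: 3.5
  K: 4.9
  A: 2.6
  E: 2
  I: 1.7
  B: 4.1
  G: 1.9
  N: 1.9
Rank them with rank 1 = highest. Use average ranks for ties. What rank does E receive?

Sorted (descending): 4.9, 4.1, 3.5, 2.6, 2, 1.9, 1.9, 1.7
The 2 values of 1.9 occupy positions 6–7 → average rank (6+7)/2 = 6.5.
E has value 2 → rank 5.

5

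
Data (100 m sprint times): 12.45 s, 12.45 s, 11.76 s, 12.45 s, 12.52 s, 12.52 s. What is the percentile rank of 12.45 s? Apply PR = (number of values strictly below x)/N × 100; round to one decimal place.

16.7

N = 6.
Strictly below 12.45: 1. Equal to 12.45: 3.
PR = 1/6 × 100 = 16.7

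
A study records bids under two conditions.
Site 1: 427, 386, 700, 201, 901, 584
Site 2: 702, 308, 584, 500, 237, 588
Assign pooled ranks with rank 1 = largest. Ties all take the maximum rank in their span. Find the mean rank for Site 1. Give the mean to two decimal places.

6.50

Sorted (descending): 901, 702, 700, 588, 584, 584, 500, 427, 386, 308, 237, 201
The 2 values of 584 occupy positions 5–6 → each gets rank 6.
Site 1 values → pooled ranks: 427→8, 386→9, 700→3, 201→12, 901→1, 584→6
Mean rank = (8 + 9 + 3 + 12 + 1 + 6) / 6 = 6.50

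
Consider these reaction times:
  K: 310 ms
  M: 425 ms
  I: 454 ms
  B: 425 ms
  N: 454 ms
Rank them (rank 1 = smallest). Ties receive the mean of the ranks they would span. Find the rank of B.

Sorted (ascending): 310, 425, 425, 454, 454
The 2 values of 425 occupy positions 2–3 → average rank (2+3)/2 = 2.5.
The 2 values of 454 occupy positions 4–5 → average rank (4+5)/2 = 4.5.
B has value 425 ms → rank 2.5.

2.5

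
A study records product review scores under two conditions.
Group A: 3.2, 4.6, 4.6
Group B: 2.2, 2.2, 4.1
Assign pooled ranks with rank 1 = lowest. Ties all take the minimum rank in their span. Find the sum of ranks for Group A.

13

Sorted (ascending): 2.2, 2.2, 3.2, 4.1, 4.6, 4.6
The 2 values of 2.2 occupy positions 1–2 → each gets rank 1.
The 2 values of 4.6 occupy positions 5–6 → each gets rank 5.
Group A values → pooled ranks: 3.2→3, 4.6→5, 4.6→5
Rank sum = 3 + 5 + 5 = 13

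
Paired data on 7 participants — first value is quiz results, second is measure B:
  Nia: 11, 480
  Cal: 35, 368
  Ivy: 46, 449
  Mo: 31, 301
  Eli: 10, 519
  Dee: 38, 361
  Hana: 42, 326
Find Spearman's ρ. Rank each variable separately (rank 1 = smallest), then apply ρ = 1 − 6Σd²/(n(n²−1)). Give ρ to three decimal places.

-0.429

Ranks of variable 1: 2, 4, 7, 3, 1, 5, 6
Ranks of variable 2: 6, 4, 5, 1, 7, 3, 2
d = r₁ − r₂: -4, 0, 2, 2, -6, 2, 4
d²: 16, 0, 4, 4, 36, 4, 16; Σd² = 80
ρ = 1 − 6·80/(7·48) = 1 − 480/336 = -0.429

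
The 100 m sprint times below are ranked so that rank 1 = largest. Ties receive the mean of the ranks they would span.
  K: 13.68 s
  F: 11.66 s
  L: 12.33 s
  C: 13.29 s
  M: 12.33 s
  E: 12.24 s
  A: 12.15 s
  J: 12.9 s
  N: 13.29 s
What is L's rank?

Sorted (descending): 13.68, 13.29, 13.29, 12.9, 12.33, 12.33, 12.24, 12.15, 11.66
The 2 values of 13.29 occupy positions 2–3 → average rank (2+3)/2 = 2.5.
The 2 values of 12.33 occupy positions 5–6 → average rank (5+6)/2 = 5.5.
L has value 12.33 s → rank 5.5.

5.5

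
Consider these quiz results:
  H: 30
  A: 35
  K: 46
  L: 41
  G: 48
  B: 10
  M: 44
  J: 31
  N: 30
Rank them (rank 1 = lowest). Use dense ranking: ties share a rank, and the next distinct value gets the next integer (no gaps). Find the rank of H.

Sorted (ascending): 10, 30, 30, 31, 35, 41, 44, 46, 48
The 2 values of 30 share dense rank 2.
Remaining distinct values take the next consecutive integers.
H has value 30 → rank 2.

2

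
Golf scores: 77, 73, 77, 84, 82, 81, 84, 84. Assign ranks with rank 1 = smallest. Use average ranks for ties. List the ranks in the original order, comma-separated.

2.5, 1, 2.5, 7, 5, 4, 7, 7

Sorted (ascending): 73, 77, 77, 81, 82, 84, 84, 84
The 2 values of 77 occupy positions 2–3 → average rank (2+3)/2 = 2.5.
The 3 values of 84 occupy positions 6–8 → average rank 7.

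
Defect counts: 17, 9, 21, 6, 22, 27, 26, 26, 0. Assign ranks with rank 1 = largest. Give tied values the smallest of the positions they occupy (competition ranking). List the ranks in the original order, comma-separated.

Sorted (descending): 27, 26, 26, 22, 21, 17, 9, 6, 0
The 2 values of 26 occupy positions 2–3 → each gets rank 2.

6, 7, 5, 8, 4, 1, 2, 2, 9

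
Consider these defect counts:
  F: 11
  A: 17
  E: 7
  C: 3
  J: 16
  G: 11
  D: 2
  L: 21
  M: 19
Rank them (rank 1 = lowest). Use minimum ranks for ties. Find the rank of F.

4

Sorted (ascending): 2, 3, 7, 11, 11, 16, 17, 19, 21
The 2 values of 11 occupy positions 4–5 → each gets rank 4.
F has value 11 → rank 4.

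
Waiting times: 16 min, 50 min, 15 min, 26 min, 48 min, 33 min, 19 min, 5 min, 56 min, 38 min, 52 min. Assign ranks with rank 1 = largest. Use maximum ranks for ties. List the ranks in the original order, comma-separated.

9, 3, 10, 7, 4, 6, 8, 11, 1, 5, 2

Sorted (descending): 56, 52, 50, 48, 38, 33, 26, 19, 16, 15, 5
No ties — each value takes its position as its rank.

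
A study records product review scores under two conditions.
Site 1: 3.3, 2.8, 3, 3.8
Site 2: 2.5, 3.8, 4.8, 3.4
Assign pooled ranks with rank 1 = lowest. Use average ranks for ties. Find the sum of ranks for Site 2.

Sorted (ascending): 2.5, 2.8, 3, 3.3, 3.4, 3.8, 3.8, 4.8
The 2 values of 3.8 occupy positions 6–7 → average rank (6+7)/2 = 6.5.
Site 2 values → pooled ranks: 2.5→1, 3.8→6.5, 4.8→8, 3.4→5
Rank sum = 1 + 6.5 + 8 + 5 = 20.5

20.5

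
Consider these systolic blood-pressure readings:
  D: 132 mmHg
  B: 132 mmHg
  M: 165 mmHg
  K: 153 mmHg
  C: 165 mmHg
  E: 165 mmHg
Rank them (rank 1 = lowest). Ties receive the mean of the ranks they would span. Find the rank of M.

5

Sorted (ascending): 132, 132, 153, 165, 165, 165
The 2 values of 132 occupy positions 1–2 → average rank (1+2)/2 = 1.5.
The 3 values of 165 occupy positions 4–6 → average rank 5.
M has value 165 mmHg → rank 5.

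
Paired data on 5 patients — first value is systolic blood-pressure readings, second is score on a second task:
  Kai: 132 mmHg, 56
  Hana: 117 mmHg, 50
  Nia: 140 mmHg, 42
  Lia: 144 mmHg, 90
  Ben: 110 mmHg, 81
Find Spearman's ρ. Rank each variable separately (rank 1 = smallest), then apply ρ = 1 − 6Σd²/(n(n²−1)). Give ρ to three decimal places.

0.100

Ranks of variable 1: 3, 2, 4, 5, 1
Ranks of variable 2: 3, 2, 1, 5, 4
d = r₁ − r₂: 0, 0, 3, 0, -3
d²: 0, 0, 9, 0, 9; Σd² = 18
ρ = 1 − 6·18/(5·24) = 1 − 108/120 = 0.100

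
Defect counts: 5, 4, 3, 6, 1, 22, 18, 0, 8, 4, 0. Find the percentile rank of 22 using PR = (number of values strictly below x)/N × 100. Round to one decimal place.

N = 11.
Strictly below 22: 10. Equal to 22: 1.
PR = 10/11 × 100 = 90.9

90.9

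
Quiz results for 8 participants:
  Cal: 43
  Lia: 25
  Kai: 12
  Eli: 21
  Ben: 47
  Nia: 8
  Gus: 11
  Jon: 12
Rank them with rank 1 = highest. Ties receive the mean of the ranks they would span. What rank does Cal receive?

Sorted (descending): 47, 43, 25, 21, 12, 12, 11, 8
The 2 values of 12 occupy positions 5–6 → average rank (5+6)/2 = 5.5.
Cal has value 43 → rank 2.

2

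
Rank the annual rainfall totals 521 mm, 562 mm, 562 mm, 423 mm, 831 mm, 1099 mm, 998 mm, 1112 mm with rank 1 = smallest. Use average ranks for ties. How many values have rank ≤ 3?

Sorted (ascending): 423, 521, 562, 562, 831, 998, 1099, 1112
The 2 values of 562 occupy positions 3–4 → average rank (3+4)/2 = 3.5.
Ranks ≤ 3: {1, 2} → 2 values.

2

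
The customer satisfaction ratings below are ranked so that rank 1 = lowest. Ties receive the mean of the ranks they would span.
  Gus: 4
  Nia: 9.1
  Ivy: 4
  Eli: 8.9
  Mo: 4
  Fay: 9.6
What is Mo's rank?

Sorted (ascending): 4, 4, 4, 8.9, 9.1, 9.6
The 3 values of 4 occupy positions 1–3 → average rank 2.
Mo has value 4 → rank 2.

2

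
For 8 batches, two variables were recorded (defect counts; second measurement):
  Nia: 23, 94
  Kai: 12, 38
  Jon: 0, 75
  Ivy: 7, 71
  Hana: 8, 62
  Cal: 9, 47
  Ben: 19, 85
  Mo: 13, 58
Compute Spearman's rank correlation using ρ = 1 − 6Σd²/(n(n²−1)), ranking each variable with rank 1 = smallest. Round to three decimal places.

0.238

Ranks of variable 1: 8, 5, 1, 2, 3, 4, 7, 6
Ranks of variable 2: 8, 1, 6, 5, 4, 2, 7, 3
d = r₁ − r₂: 0, 4, -5, -3, -1, 2, 0, 3
d²: 0, 16, 25, 9, 1, 4, 0, 9; Σd² = 64
ρ = 1 − 6·64/(8·63) = 1 − 384/504 = 0.238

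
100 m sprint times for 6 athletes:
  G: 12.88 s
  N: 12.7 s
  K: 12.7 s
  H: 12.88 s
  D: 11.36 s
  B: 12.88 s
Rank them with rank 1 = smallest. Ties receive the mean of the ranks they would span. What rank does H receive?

Sorted (ascending): 11.36, 12.7, 12.7, 12.88, 12.88, 12.88
The 2 values of 12.7 occupy positions 2–3 → average rank (2+3)/2 = 2.5.
The 3 values of 12.88 occupy positions 4–6 → average rank 5.
H has value 12.88 s → rank 5.

5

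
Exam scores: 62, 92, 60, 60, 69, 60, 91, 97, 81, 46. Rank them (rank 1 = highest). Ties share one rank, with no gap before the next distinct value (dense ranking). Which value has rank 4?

Sorted (descending): 97, 92, 91, 81, 69, 62, 60, 60, 60, 46
The 3 values of 60 share dense rank 7.
Remaining distinct values take the next consecutive integers.
Rank 4 → value 81.

81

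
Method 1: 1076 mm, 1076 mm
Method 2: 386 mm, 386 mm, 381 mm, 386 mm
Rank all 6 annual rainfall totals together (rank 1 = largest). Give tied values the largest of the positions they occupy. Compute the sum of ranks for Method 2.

21

Sorted (descending): 1076, 1076, 386, 386, 386, 381
The 2 values of 1076 occupy positions 1–2 → each gets rank 2.
The 3 values of 386 occupy positions 3–5 → each gets rank 5.
Method 2 values → pooled ranks: 386→5, 386→5, 381→6, 386→5
Rank sum = 5 + 5 + 6 + 5 = 21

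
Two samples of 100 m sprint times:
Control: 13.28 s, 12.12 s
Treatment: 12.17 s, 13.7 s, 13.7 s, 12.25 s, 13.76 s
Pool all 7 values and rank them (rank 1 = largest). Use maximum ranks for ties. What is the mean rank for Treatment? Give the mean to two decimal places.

Sorted (descending): 13.76, 13.7, 13.7, 13.28, 12.25, 12.17, 12.12
The 2 values of 13.7 occupy positions 2–3 → each gets rank 3.
Treatment values → pooled ranks: 12.17→6, 13.7→3, 13.7→3, 12.25→5, 13.76→1
Mean rank = (6 + 3 + 3 + 5 + 1) / 5 = 3.60

3.60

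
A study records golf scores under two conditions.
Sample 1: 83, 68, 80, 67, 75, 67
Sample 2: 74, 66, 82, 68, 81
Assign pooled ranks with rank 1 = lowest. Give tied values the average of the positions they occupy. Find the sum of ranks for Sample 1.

35.5

Sorted (ascending): 66, 67, 67, 68, 68, 74, 75, 80, 81, 82, 83
The 2 values of 67 occupy positions 2–3 → average rank (2+3)/2 = 2.5.
The 2 values of 68 occupy positions 4–5 → average rank (4+5)/2 = 4.5.
Sample 1 values → pooled ranks: 83→11, 68→4.5, 80→8, 67→2.5, 75→7, 67→2.5
Rank sum = 11 + 4.5 + 8 + 2.5 + 7 + 2.5 = 35.5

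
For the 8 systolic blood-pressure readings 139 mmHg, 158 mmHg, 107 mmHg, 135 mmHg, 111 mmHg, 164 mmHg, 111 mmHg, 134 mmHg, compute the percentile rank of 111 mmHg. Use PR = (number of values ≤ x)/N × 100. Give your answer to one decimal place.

N = 8.
Strictly below 111: 1. Equal to 111: 2.
PR = 3/8 × 100 = 37.5

37.5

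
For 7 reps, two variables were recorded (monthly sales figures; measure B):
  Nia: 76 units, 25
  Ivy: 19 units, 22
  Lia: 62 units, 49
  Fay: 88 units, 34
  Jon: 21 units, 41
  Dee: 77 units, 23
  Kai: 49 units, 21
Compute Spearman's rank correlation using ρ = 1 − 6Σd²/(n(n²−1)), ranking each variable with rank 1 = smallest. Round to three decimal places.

0.214

Ranks of variable 1: 5, 1, 4, 7, 2, 6, 3
Ranks of variable 2: 4, 2, 7, 5, 6, 3, 1
d = r₁ − r₂: 1, -1, -3, 2, -4, 3, 2
d²: 1, 1, 9, 4, 16, 9, 4; Σd² = 44
ρ = 1 − 6·44/(7·48) = 1 − 264/336 = 0.214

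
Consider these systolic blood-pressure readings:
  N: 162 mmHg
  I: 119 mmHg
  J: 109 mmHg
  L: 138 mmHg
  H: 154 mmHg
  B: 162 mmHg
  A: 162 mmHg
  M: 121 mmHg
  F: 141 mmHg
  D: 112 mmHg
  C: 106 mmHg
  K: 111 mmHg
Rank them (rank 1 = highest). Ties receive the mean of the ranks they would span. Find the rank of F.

5

Sorted (descending): 162, 162, 162, 154, 141, 138, 121, 119, 112, 111, 109, 106
The 3 values of 162 occupy positions 1–3 → average rank 2.
F has value 141 mmHg → rank 5.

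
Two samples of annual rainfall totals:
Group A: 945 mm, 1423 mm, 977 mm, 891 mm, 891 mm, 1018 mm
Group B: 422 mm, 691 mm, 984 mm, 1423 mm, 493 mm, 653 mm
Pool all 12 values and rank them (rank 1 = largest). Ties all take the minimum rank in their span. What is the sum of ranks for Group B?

47

Sorted (descending): 1423, 1423, 1018, 984, 977, 945, 891, 891, 691, 653, 493, 422
The 2 values of 1423 occupy positions 1–2 → each gets rank 1.
The 2 values of 891 occupy positions 7–8 → each gets rank 7.
Group B values → pooled ranks: 422→12, 691→9, 984→4, 1423→1, 493→11, 653→10
Rank sum = 12 + 9 + 4 + 1 + 11 + 10 = 47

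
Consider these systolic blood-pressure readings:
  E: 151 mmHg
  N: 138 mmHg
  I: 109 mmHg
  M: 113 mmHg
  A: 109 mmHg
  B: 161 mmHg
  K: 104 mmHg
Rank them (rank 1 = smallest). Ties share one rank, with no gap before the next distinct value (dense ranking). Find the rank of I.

2

Sorted (ascending): 104, 109, 109, 113, 138, 151, 161
The 2 values of 109 share dense rank 2.
Remaining distinct values take the next consecutive integers.
I has value 109 mmHg → rank 2.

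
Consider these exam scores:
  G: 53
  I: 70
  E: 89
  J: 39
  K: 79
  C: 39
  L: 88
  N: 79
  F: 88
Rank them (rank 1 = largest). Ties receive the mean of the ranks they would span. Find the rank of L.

Sorted (descending): 89, 88, 88, 79, 79, 70, 53, 39, 39
The 2 values of 88 occupy positions 2–3 → average rank (2+3)/2 = 2.5.
The 2 values of 79 occupy positions 4–5 → average rank (4+5)/2 = 4.5.
The 2 values of 39 occupy positions 8–9 → average rank (8+9)/2 = 8.5.
L has value 88 → rank 2.5.

2.5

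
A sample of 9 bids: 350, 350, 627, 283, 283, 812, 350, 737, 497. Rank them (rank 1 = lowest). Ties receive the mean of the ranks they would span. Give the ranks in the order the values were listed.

Sorted (ascending): 283, 283, 350, 350, 350, 497, 627, 737, 812
The 2 values of 283 occupy positions 1–2 → average rank (1+2)/2 = 1.5.
The 3 values of 350 occupy positions 3–5 → average rank 4.

4, 4, 7, 1.5, 1.5, 9, 4, 8, 6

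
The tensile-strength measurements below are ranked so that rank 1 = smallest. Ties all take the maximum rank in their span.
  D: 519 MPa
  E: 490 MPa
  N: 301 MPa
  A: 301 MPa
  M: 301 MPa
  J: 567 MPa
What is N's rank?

3

Sorted (ascending): 301, 301, 301, 490, 519, 567
The 3 values of 301 occupy positions 1–3 → each gets rank 3.
N has value 301 MPa → rank 3.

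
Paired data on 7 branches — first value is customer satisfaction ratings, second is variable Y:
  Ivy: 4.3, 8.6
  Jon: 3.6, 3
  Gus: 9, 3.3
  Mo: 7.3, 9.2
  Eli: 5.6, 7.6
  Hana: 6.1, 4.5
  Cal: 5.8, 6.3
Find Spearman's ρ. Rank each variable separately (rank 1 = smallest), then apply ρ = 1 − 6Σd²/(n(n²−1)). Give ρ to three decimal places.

0.107

Ranks of variable 1: 2, 1, 7, 6, 3, 5, 4
Ranks of variable 2: 6, 1, 2, 7, 5, 3, 4
d = r₁ − r₂: -4, 0, 5, -1, -2, 2, 0
d²: 16, 0, 25, 1, 4, 4, 0; Σd² = 50
ρ = 1 − 6·50/(7·48) = 1 − 300/336 = 0.107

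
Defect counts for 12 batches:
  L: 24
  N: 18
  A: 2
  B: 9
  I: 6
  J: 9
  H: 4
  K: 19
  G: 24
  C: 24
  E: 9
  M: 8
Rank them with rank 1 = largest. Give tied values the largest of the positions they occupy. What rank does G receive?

3

Sorted (descending): 24, 24, 24, 19, 18, 9, 9, 9, 8, 6, 4, 2
The 3 values of 24 occupy positions 1–3 → each gets rank 3.
The 3 values of 9 occupy positions 6–8 → each gets rank 8.
G has value 24 → rank 3.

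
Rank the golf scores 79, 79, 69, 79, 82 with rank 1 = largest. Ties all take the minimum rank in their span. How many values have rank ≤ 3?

Sorted (descending): 82, 79, 79, 79, 69
The 3 values of 79 occupy positions 2–4 → each gets rank 2.
Ranks ≤ 3: {1, 2, 2, 2} → 4 values.

4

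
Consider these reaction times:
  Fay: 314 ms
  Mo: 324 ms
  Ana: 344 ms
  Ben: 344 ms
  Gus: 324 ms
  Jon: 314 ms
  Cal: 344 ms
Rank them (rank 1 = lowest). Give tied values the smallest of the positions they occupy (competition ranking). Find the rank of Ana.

5

Sorted (ascending): 314, 314, 324, 324, 344, 344, 344
The 2 values of 314 occupy positions 1–2 → each gets rank 1.
The 2 values of 324 occupy positions 3–4 → each gets rank 3.
The 3 values of 344 occupy positions 5–7 → each gets rank 5.
Ana has value 344 ms → rank 5.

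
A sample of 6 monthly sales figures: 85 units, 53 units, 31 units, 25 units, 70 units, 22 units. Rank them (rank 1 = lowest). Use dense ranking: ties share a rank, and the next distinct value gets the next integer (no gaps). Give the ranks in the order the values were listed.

6, 4, 3, 2, 5, 1

Sorted (ascending): 22, 25, 31, 53, 70, 85
No ties — each value takes its position as its rank.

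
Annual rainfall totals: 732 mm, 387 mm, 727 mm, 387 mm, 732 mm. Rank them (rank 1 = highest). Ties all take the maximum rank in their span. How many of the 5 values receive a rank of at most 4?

Sorted (descending): 732, 732, 727, 387, 387
The 2 values of 732 occupy positions 1–2 → each gets rank 2.
The 2 values of 387 occupy positions 4–5 → each gets rank 5.
Ranks ≤ 4: {2, 2, 3} → 3 values.

3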